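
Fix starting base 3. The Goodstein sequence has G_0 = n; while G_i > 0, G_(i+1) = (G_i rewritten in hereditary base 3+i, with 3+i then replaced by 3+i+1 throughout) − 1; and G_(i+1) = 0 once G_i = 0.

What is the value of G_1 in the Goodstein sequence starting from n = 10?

16

step 0: 10 = 3^2 + 1; sub 4 for 3: 4^2 + 1; = 17; G_1 = 17−1 = 16
step 1: 16 = 4^2; sub 5 for 4: 5^2; = 25; G_2 = 25−1 = 24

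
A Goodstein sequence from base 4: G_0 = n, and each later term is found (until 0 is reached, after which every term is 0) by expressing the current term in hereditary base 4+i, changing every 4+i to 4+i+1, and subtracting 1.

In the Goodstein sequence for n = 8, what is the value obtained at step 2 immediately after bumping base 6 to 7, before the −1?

(0) 8|_4 = 2·4 ↦ 2·5|_5 = 10 ⇒ 9
(1) 9|_5 = 5 + 4 ↦ 6 + 4|_6 = 10 ⇒ 9

10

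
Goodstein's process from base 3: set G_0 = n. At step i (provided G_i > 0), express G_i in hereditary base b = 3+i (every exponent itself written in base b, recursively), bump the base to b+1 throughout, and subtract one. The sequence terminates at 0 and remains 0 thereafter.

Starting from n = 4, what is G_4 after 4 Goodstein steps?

2

G_0 = 4. HB_3(4) = 3 + 1. Bump = 5. G_1 = 4.
G_1 = 4. HB_4(4) = 4. Bump = 5. G_2 = 4.
G_2 = 4. HB_5(4) = 4. Bump = 4. G_3 = 3.
G_3 = 3. HB_6(3) = 3. Bump = 3. G_4 = 2.
G_4 = 2. HB_7(2) = 2. Bump = 2. G_5 = 1.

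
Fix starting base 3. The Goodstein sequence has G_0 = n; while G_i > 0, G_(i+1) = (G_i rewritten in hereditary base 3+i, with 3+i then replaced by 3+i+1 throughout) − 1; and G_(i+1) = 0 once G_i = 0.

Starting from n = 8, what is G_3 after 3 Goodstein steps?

11

base 3: 8 = 2·3 + 2; at 4: 2·4 + 2 = 10; next = 9
base 4: 9 = 2·4 + 1; at 5: 2·5 + 1 = 11; next = 10
base 5: 10 = 2·5; at 6: 2·6 = 12; next = 11
base 6: 11 = 6 + 5; at 7: 7 + 5 = 12; next = 11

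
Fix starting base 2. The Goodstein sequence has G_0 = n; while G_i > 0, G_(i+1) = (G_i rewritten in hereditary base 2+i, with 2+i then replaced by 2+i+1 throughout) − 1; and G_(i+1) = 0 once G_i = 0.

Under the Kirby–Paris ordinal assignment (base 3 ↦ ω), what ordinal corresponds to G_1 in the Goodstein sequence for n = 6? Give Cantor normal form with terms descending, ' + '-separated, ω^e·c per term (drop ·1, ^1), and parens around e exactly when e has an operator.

ω^ω + 2

6 —HB2→ 2^2 + 2 —bump→ 3^3 + 3 = 30 —(−1)→ 29
29 —HB3→ 3^3 + 2 —bump→ 4^4 + 2 = 258 —(−1)→ 257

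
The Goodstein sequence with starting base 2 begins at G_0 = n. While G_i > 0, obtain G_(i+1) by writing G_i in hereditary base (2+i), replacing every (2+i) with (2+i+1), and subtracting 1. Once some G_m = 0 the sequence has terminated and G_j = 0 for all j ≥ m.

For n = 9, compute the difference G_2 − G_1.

[0] 9 ≡ 2^(2 + 1) + 1 (base 2). Lift 3: 82. −1: 81.
[1] 81 ≡ 3^(3 + 1) (base 3). Lift 4: 1024. −1: 1023.

942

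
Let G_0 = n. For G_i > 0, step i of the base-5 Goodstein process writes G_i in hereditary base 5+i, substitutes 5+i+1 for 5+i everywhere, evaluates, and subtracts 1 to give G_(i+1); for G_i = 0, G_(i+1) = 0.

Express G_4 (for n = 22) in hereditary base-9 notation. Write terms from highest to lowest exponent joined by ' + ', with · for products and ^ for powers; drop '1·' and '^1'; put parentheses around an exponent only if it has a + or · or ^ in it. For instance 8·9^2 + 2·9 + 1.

[0] 22 ≡ 4·5 + 2 (base 5). Lift 6: 26. −1: 25.
[1] 25 ≡ 4·6 + 1 (base 6). Lift 7: 29. −1: 28.
[2] 28 ≡ 4·7 (base 7). Lift 8: 32. −1: 31.
[3] 31 ≡ 3·8 + 7 (base 8). Lift 9: 34. −1: 33.
[4] 33 ≡ 3·9 + 6 (base 9). Lift 10: 36. −1: 35.

3·9 + 6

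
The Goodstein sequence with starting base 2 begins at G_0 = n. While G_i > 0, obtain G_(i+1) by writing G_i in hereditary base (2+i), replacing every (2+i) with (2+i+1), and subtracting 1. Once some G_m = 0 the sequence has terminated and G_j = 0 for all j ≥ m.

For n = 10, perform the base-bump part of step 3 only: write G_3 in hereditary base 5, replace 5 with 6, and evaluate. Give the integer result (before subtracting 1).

[0] 10 ≡ 2^(2 + 1) + 2 (base 2). Lift 3: 84. −1: 83.
[1] 83 ≡ 3^(3 + 1) + 2 (base 3). Lift 4: 1026. −1: 1025.
[2] 1025 ≡ 4^(4 + 1) + 1 (base 4). Lift 5: 15626. −1: 15625.

279936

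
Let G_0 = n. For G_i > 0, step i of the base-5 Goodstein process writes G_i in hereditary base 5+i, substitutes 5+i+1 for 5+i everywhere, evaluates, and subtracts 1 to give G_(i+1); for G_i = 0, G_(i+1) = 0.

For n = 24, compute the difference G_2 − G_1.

G_0=24  [base 5] 4·5 + 4  →[5↦6]→  4·6 + 4 = 28  −1 ⇒ G_1=27
G_1=27  [base 6] 4·6 + 3  →[6↦7]→  4·7 + 3 = 31  −1 ⇒ G_2=30

3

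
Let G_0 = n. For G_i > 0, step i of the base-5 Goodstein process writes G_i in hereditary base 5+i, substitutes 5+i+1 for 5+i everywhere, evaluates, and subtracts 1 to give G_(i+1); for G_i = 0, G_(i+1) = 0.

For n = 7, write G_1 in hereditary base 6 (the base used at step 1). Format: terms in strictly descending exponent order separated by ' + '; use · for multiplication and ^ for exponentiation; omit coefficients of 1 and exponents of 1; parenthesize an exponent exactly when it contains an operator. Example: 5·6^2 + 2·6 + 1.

6 + 1

G_0 = 7. HB_5(7) = 5 + 2. Bump = 8. G_1 = 7.
G_1 = 7. HB_6(7) = 6 + 1. Bump = 8. G_2 = 7.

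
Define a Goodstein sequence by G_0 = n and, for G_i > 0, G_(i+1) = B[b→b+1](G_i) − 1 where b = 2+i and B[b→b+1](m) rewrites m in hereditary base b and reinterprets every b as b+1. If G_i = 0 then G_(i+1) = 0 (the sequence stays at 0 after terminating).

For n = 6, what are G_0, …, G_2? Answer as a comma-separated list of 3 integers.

6, 29, 257

6 —HB2→ 2^2 + 2 —bump→ 3^3 + 3 = 30 —(−1)→ 29
29 —HB3→ 3^3 + 2 —bump→ 4^4 + 2 = 258 —(−1)→ 257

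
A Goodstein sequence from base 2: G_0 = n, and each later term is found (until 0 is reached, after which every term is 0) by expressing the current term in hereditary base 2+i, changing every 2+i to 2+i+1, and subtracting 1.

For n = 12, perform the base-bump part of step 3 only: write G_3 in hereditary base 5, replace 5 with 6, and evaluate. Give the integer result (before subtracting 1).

G_0=12  [base 2] 2^(2 + 1) + 2^2  →[2↦3]→  3^(3 + 1) + 3^3 = 108  −1 ⇒ G_1=107
G_1=107  [base 3] 3^(3 + 1) + 2·3^2 + 2·3 + 2  →[3↦4]→  4^(4 + 1) + 2·4^2 + 2·4 + 2 = 1066  −1 ⇒ G_2=1065
G_2=1065  [base 4] 4^(4 + 1) + 2·4^2 + 2·4 + 1  →[4↦5]→  5^(5 + 1) + 2·5^2 + 2·5 + 1 = 15686  −1 ⇒ G_3=15685
G_3=15685  [base 5] 5^(5 + 1) + 2·5^2 + 2·5  →[5↦6]→  6^(6 + 1) + 2·6^2 + 2·6 = 280020  −1 ⇒ G_4=280019

280020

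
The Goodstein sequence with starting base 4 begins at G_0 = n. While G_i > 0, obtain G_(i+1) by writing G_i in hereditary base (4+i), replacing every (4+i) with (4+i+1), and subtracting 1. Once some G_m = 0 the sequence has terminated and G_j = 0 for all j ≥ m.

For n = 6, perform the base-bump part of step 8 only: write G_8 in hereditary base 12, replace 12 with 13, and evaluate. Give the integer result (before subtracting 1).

G_0=6  [base 4] 4 + 2  →[4↦5]→  5 + 2 = 7  −1 ⇒ G_1=6
G_1=6  [base 5] 5 + 1  →[5↦6]→  6 + 1 = 7  −1 ⇒ G_2=6
G_2=6  [base 6] 6  →[6↦7]→  7 = 7  −1 ⇒ G_3=6
G_3=6  [base 7] 6  →[7↦8]→  6 = 6  −1 ⇒ G_4=5
G_4=5  [base 8] 5  →[8↦9]→  5 = 5  −1 ⇒ G_5=4
G_5=4  [base 9] 4  →[9↦10]→  4 = 4  −1 ⇒ G_6=3
G_6=3  [base 10] 3  →[10↦11]→  3 = 3  −1 ⇒ G_7=2
G_7=2  [base 11] 2  →[11↦12]→  2 = 2  −1 ⇒ G_8=1
G_8=1  [base 12] 1  →[12↦13]→  1 = 1  −1 ⇒ G_9=0

1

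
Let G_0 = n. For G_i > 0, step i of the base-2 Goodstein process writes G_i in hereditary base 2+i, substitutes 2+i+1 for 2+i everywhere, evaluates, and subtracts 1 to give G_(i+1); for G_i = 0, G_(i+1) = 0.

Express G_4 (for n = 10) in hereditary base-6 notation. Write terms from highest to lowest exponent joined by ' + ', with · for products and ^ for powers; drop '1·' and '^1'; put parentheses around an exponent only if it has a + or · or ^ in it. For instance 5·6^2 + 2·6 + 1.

5·6^6 + 5·6^5 + 5·6^4 + 5·6^3 + 5·6^2 + 5·6 + 5

10 —HB2→ 2^(2 + 1) + 2 —bump→ 3^(3 + 1) + 3 = 84 —(−1)→ 83
83 —HB3→ 3^(3 + 1) + 2 —bump→ 4^(4 + 1) + 2 = 1026 —(−1)→ 1025
1025 —HB4→ 4^(4 + 1) + 1 —bump→ 5^(5 + 1) + 1 = 15626 —(−1)→ 15625
15625 —HB5→ 5^(5 + 1) —bump→ 6^(6 + 1) = 279936 —(−1)→ 279935
279935 —HB6→ 5·6^6 + 5·6^5 + 5·6^4 + 5·6^3 + 5·6^2 + 5·6 + 5 —bump→ 5·7^7 + 5·7^5 + 5·7^4 + 5·7^3 + 5·7^2 + 5·7 + 5 = 4215755 —(−1)→ 4215754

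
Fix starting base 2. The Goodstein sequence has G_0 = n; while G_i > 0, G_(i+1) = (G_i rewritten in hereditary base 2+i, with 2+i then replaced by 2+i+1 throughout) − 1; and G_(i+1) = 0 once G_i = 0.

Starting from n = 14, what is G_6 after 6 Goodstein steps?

134404971

14 —HB2→ 2^(2 + 1) + 2^2 + 2 —bump→ 3^(3 + 1) + 3^3 + 3 = 111 —(−1)→ 110
110 —HB3→ 3^(3 + 1) + 3^3 + 2 —bump→ 4^(4 + 1) + 4^4 + 2 = 1282 —(−1)→ 1281
1281 —HB4→ 4^(4 + 1) + 4^4 + 1 —bump→ 5^(5 + 1) + 5^5 + 1 = 18751 —(−1)→ 18750
18750 —HB5→ 5^(5 + 1) + 5^5 —bump→ 6^(6 + 1) + 6^6 = 326592 —(−1)→ 326591
326591 —HB6→ 6^(6 + 1) + 5·6^5 + 5·6^4 + 5·6^3 + 5·6^2 + 5·6 + 5 —bump→ 7^(7 + 1) + 5·7^5 + 5·7^4 + 5·7^3 + 5·7^2 + 5·7 + 5 = 5862841 —(−1)→ 5862840
5862840 —HB7→ 7^(7 + 1) + 5·7^5 + 5·7^4 + 5·7^3 + 5·7^2 + 5·7 + 4 —bump→ 8^(8 + 1) + 5·8^5 + 5·8^4 + 5·8^3 + 5·8^2 + 5·8 + 4 = 134404972 —(−1)→ 134404971
134404971 —HB8→ 8^(8 + 1) + 5·8^5 + 5·8^4 + 5·8^3 + 5·8^2 + 5·8 + 3 —bump→ 9^(9 + 1) + 5·9^5 + 5·9^4 + 5·9^3 + 5·9^2 + 5·9 + 3 = 3487116549 —(−1)→ 3487116548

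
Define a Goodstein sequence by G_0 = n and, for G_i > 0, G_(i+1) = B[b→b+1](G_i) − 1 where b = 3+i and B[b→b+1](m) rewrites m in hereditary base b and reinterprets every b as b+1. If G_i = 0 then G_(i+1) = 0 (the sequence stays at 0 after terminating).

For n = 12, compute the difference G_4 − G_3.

G_0=12  [base 3] 3^2 + 3  →[3↦4]→  4^2 + 4 = 20  −1 ⇒ G_1=19
G_1=19  [base 4] 4^2 + 3  →[4↦5]→  5^2 + 3 = 28  −1 ⇒ G_2=27
G_2=27  [base 5] 5^2 + 2  →[5↦6]→  6^2 + 2 = 38  −1 ⇒ G_3=37
G_3=37  [base 6] 6^2 + 1  →[6↦7]→  7^2 + 1 = 50  −1 ⇒ G_4=49

12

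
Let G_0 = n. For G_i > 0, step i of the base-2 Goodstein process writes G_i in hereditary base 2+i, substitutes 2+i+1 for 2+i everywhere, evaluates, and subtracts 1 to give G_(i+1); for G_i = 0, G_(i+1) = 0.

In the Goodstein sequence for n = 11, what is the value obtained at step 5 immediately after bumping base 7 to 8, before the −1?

(0) 11|_2 = 2^(2 + 1) + 2 + 1 ↦ 3^(3 + 1) + 3 + 1|_3 = 85 ⇒ 84
(1) 84|_3 = 3^(3 + 1) + 3 ↦ 4^(4 + 1) + 4|_4 = 1028 ⇒ 1027
(2) 1027|_4 = 4^(4 + 1) + 3 ↦ 5^(5 + 1) + 3|_5 = 15628 ⇒ 15627
(3) 15627|_5 = 5^(5 + 1) + 2 ↦ 6^(6 + 1) + 2|_6 = 279938 ⇒ 279937
(4) 279937|_6 = 6^(6 + 1) + 1 ↦ 7^(7 + 1) + 1|_7 = 5764802 ⇒ 5764801
(5) 5764801|_7 = 7^(7 + 1) ↦ 8^(8 + 1)|_8 = 134217728 ⇒ 134217727

134217728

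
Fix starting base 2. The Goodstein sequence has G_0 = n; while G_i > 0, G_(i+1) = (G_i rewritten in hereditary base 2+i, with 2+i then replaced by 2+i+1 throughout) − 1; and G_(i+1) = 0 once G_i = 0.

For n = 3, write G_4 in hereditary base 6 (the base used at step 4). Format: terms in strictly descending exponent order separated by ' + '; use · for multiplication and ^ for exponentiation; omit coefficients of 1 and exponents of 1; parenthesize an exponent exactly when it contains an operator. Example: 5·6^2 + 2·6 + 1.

step 0: 3 = 2 + 1; sub 3 for 2: 3 + 1; = 4; G_1 = 4−1 = 3
step 1: 3 = 3; sub 4 for 3: 4; = 4; G_2 = 4−1 = 3
step 2: 3 = 3; sub 5 for 4: 3; = 3; G_3 = 3−1 = 2
step 3: 2 = 2; sub 6 for 5: 2; = 2; G_4 = 2−1 = 1
step 4: 1 = 1; sub 7 for 6: 1; = 1; G_5 = 1−1 = 0

1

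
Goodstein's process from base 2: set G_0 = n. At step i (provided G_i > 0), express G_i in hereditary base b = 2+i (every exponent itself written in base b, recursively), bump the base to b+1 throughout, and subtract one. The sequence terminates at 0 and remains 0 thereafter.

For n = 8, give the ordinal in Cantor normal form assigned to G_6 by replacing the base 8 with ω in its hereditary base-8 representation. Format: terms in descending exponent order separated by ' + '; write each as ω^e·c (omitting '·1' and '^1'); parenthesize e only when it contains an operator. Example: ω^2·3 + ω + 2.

G_0 = 8. HB_2(8) = 2^(2 + 1). Bump = 81. G_1 = 80.
G_1 = 80. HB_3(80) = 2·3^3 + 2·3^2 + 2·3 + 2. Bump = 554. G_2 = 553.
G_2 = 553. HB_4(553) = 2·4^4 + 2·4^2 + 2·4 + 1. Bump = 6311. G_3 = 6310.
G_3 = 6310. HB_5(6310) = 2·5^5 + 2·5^2 + 2·5. Bump = 93396. G_4 = 93395.
G_4 = 93395. HB_6(93395) = 2·6^6 + 2·6^2 + 6 + 5. Bump = 1647196. G_5 = 1647195.
G_5 = 1647195. HB_7(1647195) = 2·7^7 + 2·7^2 + 7 + 4. Bump = 33554572. G_6 = 33554571.
G_6 = 33554571. HB_8(33554571) = 2·8^8 + 2·8^2 + 8 + 3. Bump = 774841152. G_7 = 774841151.

ω^ω·2 + ω^2·2 + ω + 3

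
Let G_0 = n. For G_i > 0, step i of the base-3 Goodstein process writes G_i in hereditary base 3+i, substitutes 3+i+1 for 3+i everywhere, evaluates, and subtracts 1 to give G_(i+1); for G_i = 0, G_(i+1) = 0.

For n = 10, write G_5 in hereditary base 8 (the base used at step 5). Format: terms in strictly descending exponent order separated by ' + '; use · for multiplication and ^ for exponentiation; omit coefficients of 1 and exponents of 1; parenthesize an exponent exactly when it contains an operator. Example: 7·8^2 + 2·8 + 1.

4·8 + 1

[0] 10 ≡ 3^2 + 1 (base 3). Lift 4: 17. −1: 16.
[1] 16 ≡ 4^2 (base 4). Lift 5: 25. −1: 24.
[2] 24 ≡ 4·5 + 4 (base 5). Lift 6: 28. −1: 27.
[3] 27 ≡ 4·6 + 3 (base 6). Lift 7: 31. −1: 30.
[4] 30 ≡ 4·7 + 2 (base 7). Lift 8: 34. −1: 33.
[5] 33 ≡ 4·8 + 1 (base 8). Lift 9: 37. −1: 36.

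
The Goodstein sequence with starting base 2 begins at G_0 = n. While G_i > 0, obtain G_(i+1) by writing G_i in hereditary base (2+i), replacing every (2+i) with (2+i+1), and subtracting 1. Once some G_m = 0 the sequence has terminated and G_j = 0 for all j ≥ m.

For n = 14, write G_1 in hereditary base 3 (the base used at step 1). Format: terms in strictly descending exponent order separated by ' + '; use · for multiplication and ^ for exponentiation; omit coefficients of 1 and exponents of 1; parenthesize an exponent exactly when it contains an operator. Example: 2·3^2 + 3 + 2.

G_0=14  [base 2] 2^(2 + 1) + 2^2 + 2  →[2↦3]→  3^(3 + 1) + 3^3 + 3 = 111  −1 ⇒ G_1=110
G_1=110  [base 3] 3^(3 + 1) + 3^3 + 2  →[3↦4]→  4^(4 + 1) + 4^4 + 2 = 1282  −1 ⇒ G_2=1281

3^(3 + 1) + 3^3 + 2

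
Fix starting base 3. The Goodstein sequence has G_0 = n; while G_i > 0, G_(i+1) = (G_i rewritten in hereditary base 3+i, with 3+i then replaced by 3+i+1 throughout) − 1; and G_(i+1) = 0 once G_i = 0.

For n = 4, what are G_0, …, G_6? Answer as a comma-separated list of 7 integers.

4 —HB3→ 3 + 1 —bump→ 4 + 1 = 5 —(−1)→ 4
4 —HB4→ 4 —bump→ 5 = 5 —(−1)→ 4
4 —HB5→ 4 —bump→ 4 = 4 —(−1)→ 3
3 —HB6→ 3 —bump→ 3 = 3 —(−1)→ 2
2 —HB7→ 2 —bump→ 2 = 2 —(−1)→ 1
1 —HB8→ 1 —bump→ 1 = 1 —(−1)→ 0

4, 4, 4, 3, 2, 1, 0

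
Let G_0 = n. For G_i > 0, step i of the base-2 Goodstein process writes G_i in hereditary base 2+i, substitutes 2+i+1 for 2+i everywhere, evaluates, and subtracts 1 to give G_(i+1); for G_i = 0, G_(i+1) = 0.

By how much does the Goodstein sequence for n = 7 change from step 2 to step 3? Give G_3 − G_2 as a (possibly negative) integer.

2868

(0) 7|_2 = 2^2 + 2 + 1 ↦ 3^3 + 3 + 1|_3 = 31 ⇒ 30
(1) 30|_3 = 3^3 + 3 ↦ 4^4 + 4|_4 = 260 ⇒ 259
(2) 259|_4 = 4^4 + 3 ↦ 5^5 + 3|_5 = 3128 ⇒ 3127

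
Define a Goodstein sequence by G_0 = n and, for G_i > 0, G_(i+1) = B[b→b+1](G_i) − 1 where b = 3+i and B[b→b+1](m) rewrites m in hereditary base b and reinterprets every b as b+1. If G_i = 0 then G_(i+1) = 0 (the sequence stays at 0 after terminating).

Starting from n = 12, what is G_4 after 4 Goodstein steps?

49

step 0: 12 = 3^2 + 3; sub 4 for 3: 4^2 + 4; = 20; G_1 = 20−1 = 19
step 1: 19 = 4^2 + 3; sub 5 for 4: 5^2 + 3; = 28; G_2 = 28−1 = 27
step 2: 27 = 5^2 + 2; sub 6 for 5: 6^2 + 2; = 38; G_3 = 38−1 = 37
step 3: 37 = 6^2 + 1; sub 7 for 6: 7^2 + 1; = 50; G_4 = 50−1 = 49
step 4: 49 = 7^2; sub 8 for 7: 8^2; = 64; G_5 = 64−1 = 63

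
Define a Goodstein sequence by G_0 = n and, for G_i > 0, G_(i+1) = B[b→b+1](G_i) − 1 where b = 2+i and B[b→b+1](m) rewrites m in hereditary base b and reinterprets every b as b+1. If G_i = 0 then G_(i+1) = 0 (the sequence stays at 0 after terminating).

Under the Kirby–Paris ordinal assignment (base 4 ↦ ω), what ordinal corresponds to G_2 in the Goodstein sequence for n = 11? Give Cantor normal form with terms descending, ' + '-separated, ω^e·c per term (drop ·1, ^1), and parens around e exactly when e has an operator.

ω^(ω + 1) + 3

11 —HB2→ 2^(2 + 1) + 2 + 1 —bump→ 3^(3 + 1) + 3 + 1 = 85 —(−1)→ 84
84 —HB3→ 3^(3 + 1) + 3 —bump→ 4^(4 + 1) + 4 = 1028 —(−1)→ 1027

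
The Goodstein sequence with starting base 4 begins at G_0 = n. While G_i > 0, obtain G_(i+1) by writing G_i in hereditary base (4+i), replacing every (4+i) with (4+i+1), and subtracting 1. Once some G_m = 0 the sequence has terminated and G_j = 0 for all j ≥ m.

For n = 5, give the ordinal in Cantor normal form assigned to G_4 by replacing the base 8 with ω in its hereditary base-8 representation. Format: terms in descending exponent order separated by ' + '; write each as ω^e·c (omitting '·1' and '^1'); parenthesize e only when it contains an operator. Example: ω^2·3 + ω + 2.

[0] 5 ≡ 4 + 1 (base 4). Lift 5: 6. −1: 5.
[1] 5 ≡ 5 (base 5). Lift 6: 6. −1: 5.
[2] 5 ≡ 5 (base 6). Lift 7: 5. −1: 4.
[3] 4 ≡ 4 (base 7). Lift 8: 4. −1: 3.

3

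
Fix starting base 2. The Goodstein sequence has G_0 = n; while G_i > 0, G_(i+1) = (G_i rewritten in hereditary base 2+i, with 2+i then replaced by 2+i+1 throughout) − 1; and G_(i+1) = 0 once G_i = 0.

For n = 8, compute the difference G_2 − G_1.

G_0=8  [base 2] 2^(2 + 1)  →[2↦3]→  3^(3 + 1) = 81  −1 ⇒ G_1=80
G_1=80  [base 3] 2·3^3 + 2·3^2 + 2·3 + 2  →[3↦4]→  2·4^4 + 2·4^2 + 2·4 + 2 = 554  −1 ⇒ G_2=553

473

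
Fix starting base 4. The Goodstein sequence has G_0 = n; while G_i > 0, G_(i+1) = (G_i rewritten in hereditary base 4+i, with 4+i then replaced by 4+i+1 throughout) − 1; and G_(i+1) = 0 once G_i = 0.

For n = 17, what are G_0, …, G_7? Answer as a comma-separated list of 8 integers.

17, 25, 35, 39, 43, 47, 51, 55

G_0=17  [base 4] 4^2 + 1  →[4↦5]→  5^2 + 1 = 26  −1 ⇒ G_1=25
G_1=25  [base 5] 5^2  →[5↦6]→  6^2 = 36  −1 ⇒ G_2=35
G_2=35  [base 6] 5·6 + 5  →[6↦7]→  5·7 + 5 = 40  −1 ⇒ G_3=39
G_3=39  [base 7] 5·7 + 4  →[7↦8]→  5·8 + 4 = 44  −1 ⇒ G_4=43
G_4=43  [base 8] 5·8 + 3  →[8↦9]→  5·9 + 3 = 48  −1 ⇒ G_5=47
G_5=47  [base 9] 5·9 + 2  →[9↦10]→  5·10 + 2 = 52  −1 ⇒ G_6=51
G_6=51  [base 10] 5·10 + 1  →[10↦11]→  5·11 + 1 = 56  −1 ⇒ G_7=55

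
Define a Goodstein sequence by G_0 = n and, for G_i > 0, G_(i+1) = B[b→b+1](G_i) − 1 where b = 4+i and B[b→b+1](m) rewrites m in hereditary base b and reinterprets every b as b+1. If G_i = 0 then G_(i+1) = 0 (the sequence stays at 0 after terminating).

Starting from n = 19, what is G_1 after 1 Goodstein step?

step 0: 19 = 4^2 + 3; sub 5 for 4: 5^2 + 3; = 28; G_1 = 28−1 = 27
step 1: 27 = 5^2 + 2; sub 6 for 5: 6^2 + 2; = 38; G_2 = 38−1 = 37

27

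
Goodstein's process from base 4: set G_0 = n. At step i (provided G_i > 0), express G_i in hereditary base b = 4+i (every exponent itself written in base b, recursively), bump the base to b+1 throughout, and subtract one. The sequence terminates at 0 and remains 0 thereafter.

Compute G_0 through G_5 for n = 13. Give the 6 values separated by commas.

i=0: 13 = 3·4 + 1 (b=4); 4→5: 3·5 + 1 = 16; 16−1 = 15
i=1: 15 = 3·5 (b=5); 5→6: 3·6 = 18; 18−1 = 17
i=2: 17 = 2·6 + 5 (b=6); 6→7: 2·7 + 5 = 19; 19−1 = 18
i=3: 18 = 2·7 + 4 (b=7); 7→8: 2·8 + 4 = 20; 20−1 = 19
i=4: 19 = 2·8 + 3 (b=8); 8→9: 2·9 + 3 = 21; 21−1 = 20

13, 15, 17, 18, 19, 20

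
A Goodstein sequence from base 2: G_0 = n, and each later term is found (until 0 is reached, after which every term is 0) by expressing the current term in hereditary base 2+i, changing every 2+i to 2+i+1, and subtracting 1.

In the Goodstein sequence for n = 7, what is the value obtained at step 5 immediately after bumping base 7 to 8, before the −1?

[0] 7 ≡ 2^2 + 2 + 1 (base 2). Lift 3: 31. −1: 30.
[1] 30 ≡ 3^3 + 3 (base 3). Lift 4: 260. −1: 259.
[2] 259 ≡ 4^4 + 3 (base 4). Lift 5: 3128. −1: 3127.
[3] 3127 ≡ 5^5 + 2 (base 5). Lift 6: 46658. −1: 46657.
[4] 46657 ≡ 6^6 + 1 (base 6). Lift 7: 823544. −1: 823543.
[5] 823543 ≡ 7^7 (base 7). Lift 8: 16777216. −1: 16777215.

16777216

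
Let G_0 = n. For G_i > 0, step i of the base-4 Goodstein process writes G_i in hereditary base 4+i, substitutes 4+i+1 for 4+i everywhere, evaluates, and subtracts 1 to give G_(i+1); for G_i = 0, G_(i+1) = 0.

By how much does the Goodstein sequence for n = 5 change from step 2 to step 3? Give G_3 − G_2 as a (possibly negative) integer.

base 4: 5 = 4 + 1; at 5: 5 + 1 = 6; next = 5
base 5: 5 = 5; at 6: 6 = 6; next = 5
base 6: 5 = 5; at 7: 5 = 5; next = 4

-1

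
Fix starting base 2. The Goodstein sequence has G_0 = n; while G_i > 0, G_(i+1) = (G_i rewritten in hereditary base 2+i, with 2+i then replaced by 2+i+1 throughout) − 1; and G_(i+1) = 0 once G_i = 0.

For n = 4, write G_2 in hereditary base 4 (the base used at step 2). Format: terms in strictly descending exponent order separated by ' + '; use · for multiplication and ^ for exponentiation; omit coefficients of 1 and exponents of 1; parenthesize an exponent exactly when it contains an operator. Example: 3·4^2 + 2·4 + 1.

i=0: 4 = 2^2 (b=2); 2→3: 3^3 = 27; 27−1 = 26
i=1: 26 = 2·3^2 + 2·3 + 2 (b=3); 3→4: 2·4^2 + 2·4 + 2 = 42; 42−1 = 41
i=2: 41 = 2·4^2 + 2·4 + 1 (b=4); 4→5: 2·5^2 + 2·5 + 1 = 61; 61−1 = 60

2·4^2 + 2·4 + 1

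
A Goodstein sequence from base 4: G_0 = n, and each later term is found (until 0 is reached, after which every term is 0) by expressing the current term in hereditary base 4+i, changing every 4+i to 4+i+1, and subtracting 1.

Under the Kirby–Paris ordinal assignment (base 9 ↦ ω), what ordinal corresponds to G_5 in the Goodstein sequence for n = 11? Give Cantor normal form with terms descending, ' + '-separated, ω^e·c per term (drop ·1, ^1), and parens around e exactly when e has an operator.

ω + 6

i=0: 11 = 2·4 + 3 (b=4); 4→5: 2·5 + 3 = 13; 13−1 = 12
i=1: 12 = 2·5 + 2 (b=5); 5→6: 2·6 + 2 = 14; 14−1 = 13
i=2: 13 = 2·6 + 1 (b=6); 6→7: 2·7 + 1 = 15; 15−1 = 14
i=3: 14 = 2·7 (b=7); 7→8: 2·8 = 16; 16−1 = 15
i=4: 15 = 8 + 7 (b=8); 8→9: 9 + 7 = 16; 16−1 = 15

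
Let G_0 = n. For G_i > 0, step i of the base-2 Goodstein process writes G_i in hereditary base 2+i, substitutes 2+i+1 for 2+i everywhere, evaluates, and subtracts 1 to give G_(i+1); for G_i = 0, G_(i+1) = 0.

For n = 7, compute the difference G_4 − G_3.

G_0=7  [base 2] 2^2 + 2 + 1  →[2↦3]→  3^3 + 3 + 1 = 31  −1 ⇒ G_1=30
G_1=30  [base 3] 3^3 + 3  →[3↦4]→  4^4 + 4 = 260  −1 ⇒ G_2=259
G_2=259  [base 4] 4^4 + 3  →[4↦5]→  5^5 + 3 = 3128  −1 ⇒ G_3=3127
G_3=3127  [base 5] 5^5 + 2  →[5↦6]→  6^6 + 2 = 46658  −1 ⇒ G_4=46657

43530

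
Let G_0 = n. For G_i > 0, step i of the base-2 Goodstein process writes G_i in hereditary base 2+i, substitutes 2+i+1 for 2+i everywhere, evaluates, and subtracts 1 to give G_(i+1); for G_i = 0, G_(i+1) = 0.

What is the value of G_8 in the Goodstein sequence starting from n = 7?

77777775

G_0 = 7. HB_2(7) = 2^2 + 2 + 1. Bump = 31. G_1 = 30.
G_1 = 30. HB_3(30) = 3^3 + 3. Bump = 260. G_2 = 259.
G_2 = 259. HB_4(259) = 4^4 + 3. Bump = 3128. G_3 = 3127.
G_3 = 3127. HB_5(3127) = 5^5 + 2. Bump = 46658. G_4 = 46657.
G_4 = 46657. HB_6(46657) = 6^6 + 1. Bump = 823544. G_5 = 823543.
G_5 = 823543. HB_7(823543) = 7^7. Bump = 16777216. G_6 = 16777215.
G_6 = 16777215. HB_8(16777215) = 7·8^7 + 7·8^6 + 7·8^5 + 7·8^4 + 7·8^3 + 7·8^2 + 7·8 + 7. Bump = 37665880. G_7 = 37665879.
G_7 = 37665879. HB_9(37665879) = 7·9^7 + 7·9^6 + 7·9^5 + 7·9^4 + 7·9^3 + 7·9^2 + 7·9 + 6. Bump = 77777776. G_8 = 77777775.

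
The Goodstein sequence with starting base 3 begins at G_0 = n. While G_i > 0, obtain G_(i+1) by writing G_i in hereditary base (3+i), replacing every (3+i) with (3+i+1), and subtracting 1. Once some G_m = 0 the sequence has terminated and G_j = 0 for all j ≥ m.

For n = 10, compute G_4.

30

step 0: 10 = 3^2 + 1; sub 4 for 3: 4^2 + 1; = 17; G_1 = 17−1 = 16
step 1: 16 = 4^2; sub 5 for 4: 5^2; = 25; G_2 = 25−1 = 24
step 2: 24 = 4·5 + 4; sub 6 for 5: 4·6 + 4; = 28; G_3 = 28−1 = 27
step 3: 27 = 4·6 + 3; sub 7 for 6: 4·7 + 3; = 31; G_4 = 31−1 = 30
step 4: 30 = 4·7 + 2; sub 8 for 7: 4·8 + 2; = 34; G_5 = 34−1 = 33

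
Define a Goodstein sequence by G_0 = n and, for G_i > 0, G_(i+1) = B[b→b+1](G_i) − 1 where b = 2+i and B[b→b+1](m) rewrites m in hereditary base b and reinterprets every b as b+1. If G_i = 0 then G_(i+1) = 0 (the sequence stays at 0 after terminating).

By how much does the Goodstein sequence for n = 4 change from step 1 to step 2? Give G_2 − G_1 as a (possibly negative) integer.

[0] 4 ≡ 2^2 (base 2). Lift 3: 27. −1: 26.
[1] 26 ≡ 2·3^2 + 2·3 + 2 (base 3). Lift 4: 42. −1: 41.

15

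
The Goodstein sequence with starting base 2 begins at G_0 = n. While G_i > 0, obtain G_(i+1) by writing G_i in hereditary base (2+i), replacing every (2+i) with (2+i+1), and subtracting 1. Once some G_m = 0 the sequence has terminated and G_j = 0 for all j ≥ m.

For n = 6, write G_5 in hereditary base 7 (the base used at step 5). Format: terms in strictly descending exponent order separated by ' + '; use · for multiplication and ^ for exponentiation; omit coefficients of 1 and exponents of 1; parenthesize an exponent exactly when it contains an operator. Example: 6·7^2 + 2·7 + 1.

G_0 = 6. HB_2(6) = 2^2 + 2. Bump = 30. G_1 = 29.
G_1 = 29. HB_3(29) = 3^3 + 2. Bump = 258. G_2 = 257.
G_2 = 257. HB_4(257) = 4^4 + 1. Bump = 3126. G_3 = 3125.
G_3 = 3125. HB_5(3125) = 5^5. Bump = 46656. G_4 = 46655.
G_4 = 46655. HB_6(46655) = 5·6^5 + 5·6^4 + 5·6^3 + 5·6^2 + 5·6 + 5. Bump = 98040. G_5 = 98039.
G_5 = 98039. HB_7(98039) = 5·7^5 + 5·7^4 + 5·7^3 + 5·7^2 + 5·7 + 4. Bump = 187244. G_6 = 187243.

5·7^5 + 5·7^4 + 5·7^3 + 5·7^2 + 5·7 + 4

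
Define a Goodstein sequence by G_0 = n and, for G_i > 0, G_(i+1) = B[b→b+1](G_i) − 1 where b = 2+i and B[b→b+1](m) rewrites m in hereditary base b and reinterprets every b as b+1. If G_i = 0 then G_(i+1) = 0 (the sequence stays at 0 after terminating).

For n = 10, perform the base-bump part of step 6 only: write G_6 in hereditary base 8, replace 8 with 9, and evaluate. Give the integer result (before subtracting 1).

(0) 10|_2 = 2^(2 + 1) + 2 ↦ 3^(3 + 1) + 3|_3 = 84 ⇒ 83
(1) 83|_3 = 3^(3 + 1) + 2 ↦ 4^(4 + 1) + 2|_4 = 1026 ⇒ 1025
(2) 1025|_4 = 4^(4 + 1) + 1 ↦ 5^(5 + 1) + 1|_5 = 15626 ⇒ 15625
(3) 15625|_5 = 5^(5 + 1) ↦ 6^(6 + 1)|_6 = 279936 ⇒ 279935
(4) 279935|_6 = 5·6^6 + 5·6^5 + 5·6^4 + 5·6^3 + 5·6^2 + 5·6 + 5 ↦ 5·7^7 + 5·7^5 + 5·7^4 + 5·7^3 + 5·7^2 + 5·7 + 5|_7 = 4215755 ⇒ 4215754
(5) 4215754|_7 = 5·7^7 + 5·7^5 + 5·7^4 + 5·7^3 + 5·7^2 + 5·7 + 4 ↦ 5·8^8 + 5·8^5 + 5·8^4 + 5·8^3 + 5·8^2 + 5·8 + 4|_8 = 84073324 ⇒ 84073323
(6) 84073323|_8 = 5·8^8 + 5·8^5 + 5·8^4 + 5·8^3 + 5·8^2 + 5·8 + 3 ↦ 5·9^9 + 5·9^5 + 5·9^4 + 5·9^3 + 5·9^2 + 5·9 + 3|_9 = 1937434593 ⇒ 1937434592

1937434593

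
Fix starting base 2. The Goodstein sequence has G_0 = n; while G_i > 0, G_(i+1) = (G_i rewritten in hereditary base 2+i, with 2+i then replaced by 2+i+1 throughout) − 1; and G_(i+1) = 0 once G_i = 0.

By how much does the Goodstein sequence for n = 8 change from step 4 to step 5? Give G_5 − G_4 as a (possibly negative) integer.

step 0: 8 = 2^(2 + 1); sub 3 for 2: 3^(3 + 1); = 81; G_1 = 81−1 = 80
step 1: 80 = 2·3^3 + 2·3^2 + 2·3 + 2; sub 4 for 3: 2·4^4 + 2·4^2 + 2·4 + 2; = 554; G_2 = 554−1 = 553
step 2: 553 = 2·4^4 + 2·4^2 + 2·4 + 1; sub 5 for 4: 2·5^5 + 2·5^2 + 2·5 + 1; = 6311; G_3 = 6311−1 = 6310
step 3: 6310 = 2·5^5 + 2·5^2 + 2·5; sub 6 for 5: 2·6^6 + 2·6^2 + 2·6; = 93396; G_4 = 93396−1 = 93395
step 4: 93395 = 2·6^6 + 2·6^2 + 6 + 5; sub 7 for 6: 2·7^7 + 2·7^2 + 7 + 5; = 1647196; G_5 = 1647196−1 = 1647195

1553800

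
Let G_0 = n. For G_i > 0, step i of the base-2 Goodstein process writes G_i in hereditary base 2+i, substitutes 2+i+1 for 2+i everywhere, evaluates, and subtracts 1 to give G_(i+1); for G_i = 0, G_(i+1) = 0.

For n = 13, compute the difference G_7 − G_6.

3352567376

13 —HB2→ 2^(2 + 1) + 2^2 + 1 —bump→ 3^(3 + 1) + 3^3 + 1 = 109 —(−1)→ 108
108 —HB3→ 3^(3 + 1) + 3^3 —bump→ 4^(4 + 1) + 4^4 = 1280 —(−1)→ 1279
1279 —HB4→ 4^(4 + 1) + 3·4^3 + 3·4^2 + 3·4 + 3 —bump→ 5^(5 + 1) + 3·5^3 + 3·5^2 + 3·5 + 3 = 16093 —(−1)→ 16092
16092 —HB5→ 5^(5 + 1) + 3·5^3 + 3·5^2 + 3·5 + 2 —bump→ 6^(6 + 1) + 3·6^3 + 3·6^2 + 3·6 + 2 = 280712 —(−1)→ 280711
280711 —HB6→ 6^(6 + 1) + 3·6^3 + 3·6^2 + 3·6 + 1 —bump→ 7^(7 + 1) + 3·7^3 + 3·7^2 + 3·7 + 1 = 5765999 —(−1)→ 5765998
5765998 —HB7→ 7^(7 + 1) + 3·7^3 + 3·7^2 + 3·7 —bump→ 8^(8 + 1) + 3·8^3 + 3·8^2 + 3·8 = 134219480 —(−1)→ 134219479
134219479 —HB8→ 8^(8 + 1) + 3·8^3 + 3·8^2 + 2·8 + 7 —bump→ 9^(9 + 1) + 3·9^3 + 3·9^2 + 2·9 + 7 = 3486786856 —(−1)→ 3486786855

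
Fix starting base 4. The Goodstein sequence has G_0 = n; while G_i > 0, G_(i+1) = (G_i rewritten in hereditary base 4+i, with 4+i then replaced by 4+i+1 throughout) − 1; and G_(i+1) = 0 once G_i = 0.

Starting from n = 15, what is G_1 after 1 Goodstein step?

(0) 15|_4 = 3·4 + 3 ↦ 3·5 + 3|_5 = 18 ⇒ 17
(1) 17|_5 = 3·5 + 2 ↦ 3·6 + 2|_6 = 20 ⇒ 19

17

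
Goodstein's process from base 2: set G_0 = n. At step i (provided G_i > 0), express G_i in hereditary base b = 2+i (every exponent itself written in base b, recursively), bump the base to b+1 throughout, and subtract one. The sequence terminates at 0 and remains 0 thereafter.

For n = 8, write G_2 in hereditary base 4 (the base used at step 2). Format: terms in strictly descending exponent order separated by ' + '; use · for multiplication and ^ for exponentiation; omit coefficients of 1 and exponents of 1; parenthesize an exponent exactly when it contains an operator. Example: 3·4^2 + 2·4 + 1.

i=0: 8 = 2^(2 + 1) (b=2); 2→3: 3^(3 + 1) = 81; 81−1 = 80
i=1: 80 = 2·3^3 + 2·3^2 + 2·3 + 2 (b=3); 3→4: 2·4^4 + 2·4^2 + 2·4 + 2 = 554; 554−1 = 553
i=2: 553 = 2·4^4 + 2·4^2 + 2·4 + 1 (b=4); 4→5: 2·5^5 + 2·5^2 + 2·5 + 1 = 6311; 6311−1 = 6310

2·4^4 + 2·4^2 + 2·4 + 1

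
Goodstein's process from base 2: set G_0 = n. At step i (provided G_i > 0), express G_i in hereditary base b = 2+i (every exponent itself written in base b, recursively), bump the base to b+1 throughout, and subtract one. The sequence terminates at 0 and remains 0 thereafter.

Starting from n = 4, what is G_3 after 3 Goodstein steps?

base 2: 4 = 2^2; at 3: 3^3 = 27; next = 26
base 3: 26 = 2·3^2 + 2·3 + 2; at 4: 2·4^2 + 2·4 + 2 = 42; next = 41
base 4: 41 = 2·4^2 + 2·4 + 1; at 5: 2·5^2 + 2·5 + 1 = 61; next = 60
base 5: 60 = 2·5^2 + 2·5; at 6: 2·6^2 + 2·6 = 84; next = 83

60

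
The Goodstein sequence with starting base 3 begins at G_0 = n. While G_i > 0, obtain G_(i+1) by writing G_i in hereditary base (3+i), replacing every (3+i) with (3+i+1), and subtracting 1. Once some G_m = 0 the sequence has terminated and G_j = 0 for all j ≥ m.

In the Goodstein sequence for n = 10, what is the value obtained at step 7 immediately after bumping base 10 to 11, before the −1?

G_0=10  [base 3] 3^2 + 1  →[3↦4]→  4^2 + 1 = 17  −1 ⇒ G_1=16
G_1=16  [base 4] 4^2  →[4↦5]→  5^2 = 25  −1 ⇒ G_2=24
G_2=24  [base 5] 4·5 + 4  →[5↦6]→  4·6 + 4 = 28  −1 ⇒ G_3=27
G_3=27  [base 6] 4·6 + 3  →[6↦7]→  4·7 + 3 = 31  −1 ⇒ G_4=30
G_4=30  [base 7] 4·7 + 2  →[7↦8]→  4·8 + 2 = 34  −1 ⇒ G_5=33
G_5=33  [base 8] 4·8 + 1  →[8↦9]→  4·9 + 1 = 37  −1 ⇒ G_6=36
G_6=36  [base 9] 4·9  →[9↦10]→  4·10 = 40  −1 ⇒ G_7=39
G_7=39  [base 10] 3·10 + 9  →[10↦11]→  3·11 + 9 = 42  −1 ⇒ G_8=41

42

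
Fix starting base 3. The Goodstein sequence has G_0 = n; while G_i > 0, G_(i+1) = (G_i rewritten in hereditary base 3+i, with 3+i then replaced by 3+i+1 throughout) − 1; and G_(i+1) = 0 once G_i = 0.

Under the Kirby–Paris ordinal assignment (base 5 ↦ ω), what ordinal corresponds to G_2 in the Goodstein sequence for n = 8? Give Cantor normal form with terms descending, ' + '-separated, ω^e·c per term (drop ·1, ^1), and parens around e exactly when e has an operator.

ω·2

(0) 8|_3 = 2·3 + 2 ↦ 2·4 + 2|_4 = 10 ⇒ 9
(1) 9|_4 = 2·4 + 1 ↦ 2·5 + 1|_5 = 11 ⇒ 10
(2) 10|_5 = 2·5 ↦ 2·6|_6 = 12 ⇒ 11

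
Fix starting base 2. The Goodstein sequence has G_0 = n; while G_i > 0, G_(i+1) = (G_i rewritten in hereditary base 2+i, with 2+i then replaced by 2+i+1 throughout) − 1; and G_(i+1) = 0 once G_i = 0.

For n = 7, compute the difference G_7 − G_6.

7 —HB2→ 2^2 + 2 + 1 —bump→ 3^3 + 3 + 1 = 31 —(−1)→ 30
30 —HB3→ 3^3 + 3 —bump→ 4^4 + 4 = 260 —(−1)→ 259
259 —HB4→ 4^4 + 3 —bump→ 5^5 + 3 = 3128 —(−1)→ 3127
3127 —HB5→ 5^5 + 2 —bump→ 6^6 + 2 = 46658 —(−1)→ 46657
46657 —HB6→ 6^6 + 1 —bump→ 7^7 + 1 = 823544 —(−1)→ 823543
823543 —HB7→ 7^7 —bump→ 8^8 = 16777216 —(−1)→ 16777215
16777215 —HB8→ 7·8^7 + 7·8^6 + 7·8^5 + 7·8^4 + 7·8^3 + 7·8^2 + 7·8 + 7 —bump→ 7·9^7 + 7·9^6 + 7·9^5 + 7·9^4 + 7·9^3 + 7·9^2 + 7·9 + 7 = 37665880 —(−1)→ 37665879

20888664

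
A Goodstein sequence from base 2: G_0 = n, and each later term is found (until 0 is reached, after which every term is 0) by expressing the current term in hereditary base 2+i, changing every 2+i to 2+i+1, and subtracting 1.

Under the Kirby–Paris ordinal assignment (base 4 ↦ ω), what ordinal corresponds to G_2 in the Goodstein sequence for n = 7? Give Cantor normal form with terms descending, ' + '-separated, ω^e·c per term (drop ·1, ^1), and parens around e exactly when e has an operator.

G_0 = 7. HB_2(7) = 2^2 + 2 + 1. Bump = 31. G_1 = 30.
G_1 = 30. HB_3(30) = 3^3 + 3. Bump = 260. G_2 = 259.
G_2 = 259. HB_4(259) = 4^4 + 3. Bump = 3128. G_3 = 3127.

ω^ω + 3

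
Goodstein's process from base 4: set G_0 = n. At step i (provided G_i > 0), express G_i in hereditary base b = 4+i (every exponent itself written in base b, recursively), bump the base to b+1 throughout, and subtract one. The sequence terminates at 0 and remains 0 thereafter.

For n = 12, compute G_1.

G_0 = 12. HB_4(12) = 3·4. Bump = 15. G_1 = 14.
G_1 = 14. HB_5(14) = 2·5 + 4. Bump = 16. G_2 = 15.

14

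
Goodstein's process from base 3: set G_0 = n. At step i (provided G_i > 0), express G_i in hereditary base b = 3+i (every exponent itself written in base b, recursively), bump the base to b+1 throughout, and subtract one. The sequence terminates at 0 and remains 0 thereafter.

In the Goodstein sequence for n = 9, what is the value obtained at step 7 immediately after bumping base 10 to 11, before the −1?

9 —HB3→ 3^2 —bump→ 4^2 = 16 —(−1)→ 15
15 —HB4→ 3·4 + 3 —bump→ 3·5 + 3 = 18 —(−1)→ 17
17 —HB5→ 3·5 + 2 —bump→ 3·6 + 2 = 20 —(−1)→ 19
19 —HB6→ 3·6 + 1 —bump→ 3·7 + 1 = 22 —(−1)→ 21
21 —HB7→ 3·7 —bump→ 3·8 = 24 —(−1)→ 23
23 —HB8→ 2·8 + 7 —bump→ 2·9 + 7 = 25 —(−1)→ 24
24 —HB9→ 2·9 + 6 —bump→ 2·10 + 6 = 26 —(−1)→ 25
25 —HB10→ 2·10 + 5 —bump→ 2·11 + 5 = 27 —(−1)→ 26

27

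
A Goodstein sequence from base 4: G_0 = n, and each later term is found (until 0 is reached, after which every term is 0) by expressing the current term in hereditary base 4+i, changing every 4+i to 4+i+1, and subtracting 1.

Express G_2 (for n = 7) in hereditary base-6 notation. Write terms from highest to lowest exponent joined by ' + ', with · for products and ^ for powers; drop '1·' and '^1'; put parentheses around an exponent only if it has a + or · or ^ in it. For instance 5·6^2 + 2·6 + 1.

G_0=7  [base 4] 4 + 3  →[4↦5]→  5 + 3 = 8  −1 ⇒ G_1=7
G_1=7  [base 5] 5 + 2  →[5↦6]→  6 + 2 = 8  −1 ⇒ G_2=7

6 + 1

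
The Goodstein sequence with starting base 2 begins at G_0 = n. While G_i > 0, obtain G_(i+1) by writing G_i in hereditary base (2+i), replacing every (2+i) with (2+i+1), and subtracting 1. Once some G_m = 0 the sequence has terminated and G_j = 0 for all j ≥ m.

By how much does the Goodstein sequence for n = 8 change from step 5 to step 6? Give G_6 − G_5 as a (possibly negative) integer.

8 —HB2→ 2^(2 + 1) —bump→ 3^(3 + 1) = 81 —(−1)→ 80
80 —HB3→ 2·3^3 + 2·3^2 + 2·3 + 2 —bump→ 2·4^4 + 2·4^2 + 2·4 + 2 = 554 —(−1)→ 553
553 —HB4→ 2·4^4 + 2·4^2 + 2·4 + 1 —bump→ 2·5^5 + 2·5^2 + 2·5 + 1 = 6311 —(−1)→ 6310
6310 —HB5→ 2·5^5 + 2·5^2 + 2·5 —bump→ 2·6^6 + 2·6^2 + 2·6 = 93396 —(−1)→ 93395
93395 —HB6→ 2·6^6 + 2·6^2 + 6 + 5 —bump→ 2·7^7 + 2·7^2 + 7 + 5 = 1647196 —(−1)→ 1647195
1647195 —HB7→ 2·7^7 + 2·7^2 + 7 + 4 —bump→ 2·8^8 + 2·8^2 + 8 + 4 = 33554572 —(−1)→ 33554571

31907376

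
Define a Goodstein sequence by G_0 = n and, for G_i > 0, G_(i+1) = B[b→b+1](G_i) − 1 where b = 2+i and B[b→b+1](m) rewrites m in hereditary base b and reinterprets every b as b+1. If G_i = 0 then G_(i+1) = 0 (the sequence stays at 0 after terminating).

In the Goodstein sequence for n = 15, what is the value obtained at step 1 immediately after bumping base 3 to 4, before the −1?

[0] 15 ≡ 2^(2 + 1) + 2^2 + 2 + 1 (base 2). Lift 3: 112. −1: 111.
[1] 111 ≡ 3^(3 + 1) + 3^3 + 3 (base 3). Lift 4: 1284. −1: 1283.

1284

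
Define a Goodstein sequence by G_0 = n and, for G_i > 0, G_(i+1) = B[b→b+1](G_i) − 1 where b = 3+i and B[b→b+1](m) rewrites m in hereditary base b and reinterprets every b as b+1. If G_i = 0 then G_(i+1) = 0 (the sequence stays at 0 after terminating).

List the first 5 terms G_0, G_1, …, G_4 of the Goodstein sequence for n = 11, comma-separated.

G_0=11  [base 3] 3^2 + 2  →[3↦4]→  4^2 + 2 = 18  −1 ⇒ G_1=17
G_1=17  [base 4] 4^2 + 1  →[4↦5]→  5^2 + 1 = 26  −1 ⇒ G_2=25
G_2=25  [base 5] 5^2  →[5↦6]→  6^2 = 36  −1 ⇒ G_3=35
G_3=35  [base 6] 5·6 + 5  →[6↦7]→  5·7 + 5 = 40  −1 ⇒ G_4=39

11, 17, 25, 35, 39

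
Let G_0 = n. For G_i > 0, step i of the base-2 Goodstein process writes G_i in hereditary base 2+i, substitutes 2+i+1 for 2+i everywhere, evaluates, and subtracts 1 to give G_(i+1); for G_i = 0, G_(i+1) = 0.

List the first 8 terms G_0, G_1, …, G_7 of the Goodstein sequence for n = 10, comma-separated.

i=0: 10 = 2^(2 + 1) + 2 (b=2); 2→3: 3^(3 + 1) + 3 = 84; 84−1 = 83
i=1: 83 = 3^(3 + 1) + 2 (b=3); 3→4: 4^(4 + 1) + 2 = 1026; 1026−1 = 1025
i=2: 1025 = 4^(4 + 1) + 1 (b=4); 4→5: 5^(5 + 1) + 1 = 15626; 15626−1 = 15625
i=3: 15625 = 5^(5 + 1) (b=5); 5→6: 6^(6 + 1) = 279936; 279936−1 = 279935
i=4: 279935 = 5·6^6 + 5·6^5 + 5·6^4 + 5·6^3 + 5·6^2 + 5·6 + 5 (b=6); 6→7: 5·7^7 + 5·7^5 + 5·7^4 + 5·7^3 + 5·7^2 + 5·7 + 5 = 4215755; 4215755−1 = 4215754
i=5: 4215754 = 5·7^7 + 5·7^5 + 5·7^4 + 5·7^3 + 5·7^2 + 5·7 + 4 (b=7); 7→8: 5·8^8 + 5·8^5 + 5·8^4 + 5·8^3 + 5·8^2 + 5·8 + 4 = 84073324; 84073324−1 = 84073323
i=6: 84073323 = 5·8^8 + 5·8^5 + 5·8^4 + 5·8^3 + 5·8^2 + 5·8 + 3 (b=8); 8→9: 5·9^9 + 5·9^5 + 5·9^4 + 5·9^3 + 5·9^2 + 5·9 + 3 = 1937434593; 1937434593−1 = 1937434592

10, 83, 1025, 15625, 279935, 4215754, 84073323, 1937434592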